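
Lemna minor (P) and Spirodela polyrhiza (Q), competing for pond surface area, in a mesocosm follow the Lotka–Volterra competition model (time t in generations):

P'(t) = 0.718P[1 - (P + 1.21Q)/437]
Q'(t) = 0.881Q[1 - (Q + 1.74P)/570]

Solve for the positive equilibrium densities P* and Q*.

Setting both brackets to zero gives the nullclines P + 1.21Q = 437 and 1.74P + Q = 570.
Substituting Q = 570 - 1.74P into the first: P(1 - 1.21·1.74) = 437 - 1.21·570.
So P* = -253/-1.11 = 229, and then Q* = 570 - 1.74·229 = 172.

P* ≈ 229, Q* ≈ 172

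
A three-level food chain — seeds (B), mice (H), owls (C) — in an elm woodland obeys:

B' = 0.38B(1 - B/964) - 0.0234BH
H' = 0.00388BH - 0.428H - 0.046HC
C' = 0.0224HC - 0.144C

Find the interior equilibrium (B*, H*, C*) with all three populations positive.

From dC/dt = 0: 0.0224H* = 0.144, so H* = 6.43.
From dB/dt = 0: 0.38(1 - B*/964) = 0.0234·6.43, giving B* = 964·(1 - 0.396) = 582.
From dH/dt = 0: 0.00388·582 - 0.428 = 0.046C*, so C* = 1.83/0.046 = 39.8.

B* ≈ 582, H* ≈ 6.43, C* ≈ 39.8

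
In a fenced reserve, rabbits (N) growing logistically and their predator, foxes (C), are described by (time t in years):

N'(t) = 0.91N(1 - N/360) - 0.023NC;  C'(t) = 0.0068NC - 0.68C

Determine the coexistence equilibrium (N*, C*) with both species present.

N* ≈ 100, C* ≈ 28.6

From dC/dt = 0 with C > 0: 0.0068N* = 0.68, so N* = 100.
Substitute into dN/dt = 0: 0.91(1 - 100/360) = 0.023C*.
The bracket is 0.722, giving C* = 0.657/0.023 = 28.6.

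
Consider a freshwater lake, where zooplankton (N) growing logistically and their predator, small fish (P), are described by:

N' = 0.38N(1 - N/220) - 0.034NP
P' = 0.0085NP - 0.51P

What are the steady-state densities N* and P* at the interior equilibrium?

From dP/dt = 0 with P > 0: 0.0085N* = 0.51, so N* = 60.
Substitute into dN/dt = 0: 0.38(1 - 60/220) = 0.034P*.
The bracket is 0.727, giving P* = 0.276/0.034 = 8.13.

N* ≈ 60, P* ≈ 8.13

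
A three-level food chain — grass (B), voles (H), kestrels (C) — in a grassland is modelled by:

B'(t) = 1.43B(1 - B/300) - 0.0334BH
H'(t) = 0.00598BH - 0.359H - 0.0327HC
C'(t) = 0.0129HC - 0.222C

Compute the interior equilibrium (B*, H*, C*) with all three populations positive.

From dC/dt = 0: 0.0129H* = 0.222, so H* = 17.2.
From dB/dt = 0: 1.43(1 - B*/300) = 0.0334·17.2, giving B* = 300·(1 - 0.402) = 179.
From dH/dt = 0: 0.00598·179 - 0.359 = 0.0327C*, so C* = 0.714/0.0327 = 21.8.

B* ≈ 179, H* ≈ 17.2, C* ≈ 21.8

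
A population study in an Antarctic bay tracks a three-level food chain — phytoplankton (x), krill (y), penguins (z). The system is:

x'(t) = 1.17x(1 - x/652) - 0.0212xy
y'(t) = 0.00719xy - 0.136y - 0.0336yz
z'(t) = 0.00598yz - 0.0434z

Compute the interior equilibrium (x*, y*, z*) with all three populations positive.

x* ≈ 566, y* ≈ 7.26, z* ≈ 117

From dz/dt = 0: 0.00598y* = 0.0434, so y* = 7.26.
From dx/dt = 0: 1.17(1 - x*/652) = 0.0212·7.26, giving x* = 652·(1 - 0.132) = 566.
From dy/dt = 0: 0.00719·566 - 0.136 = 0.0336z*, so z* = 3.94/0.0336 = 117.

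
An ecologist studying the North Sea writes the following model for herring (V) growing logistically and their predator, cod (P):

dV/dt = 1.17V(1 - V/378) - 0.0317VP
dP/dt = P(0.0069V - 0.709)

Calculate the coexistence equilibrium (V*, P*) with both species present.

V* ≈ 103, P* ≈ 26.9

From dP/dt = 0 with P > 0: 0.0069V* = 0.709, so V* = 103.
Substitute into dV/dt = 0: 1.17(1 - 103/378) = 0.0317P*.
The bracket is 0.728, giving P* = 0.852/0.0317 = 26.9.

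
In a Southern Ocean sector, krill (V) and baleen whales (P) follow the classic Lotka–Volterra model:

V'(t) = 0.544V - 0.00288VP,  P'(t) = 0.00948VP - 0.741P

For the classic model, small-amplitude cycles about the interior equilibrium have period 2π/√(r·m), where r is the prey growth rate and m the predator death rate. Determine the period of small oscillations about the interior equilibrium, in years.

T ≈ 9.9 years

Here r = 0.544 and m = 0.741, so r·m = 0.403.
ω = √0.403 = 0.635 per year, hence T = 2π/ω ≈ 9.9 years.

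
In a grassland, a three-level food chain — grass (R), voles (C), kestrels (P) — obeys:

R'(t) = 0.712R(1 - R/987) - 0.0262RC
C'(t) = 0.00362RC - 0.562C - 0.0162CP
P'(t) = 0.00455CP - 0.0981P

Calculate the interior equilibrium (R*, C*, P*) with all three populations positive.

From dP/dt = 0: 0.00455C* = 0.0981, so C* = 21.6.
From dR/dt = 0: 0.712(1 - R*/987) = 0.0262·21.6, giving R* = 987·(1 - 0.793) = 204.
From dC/dt = 0: 0.00362·204 - 0.562 = 0.0162P*, so P* = 0.176/0.0162 = 10.9.

R* ≈ 204, C* ≈ 21.6, P* ≈ 10.9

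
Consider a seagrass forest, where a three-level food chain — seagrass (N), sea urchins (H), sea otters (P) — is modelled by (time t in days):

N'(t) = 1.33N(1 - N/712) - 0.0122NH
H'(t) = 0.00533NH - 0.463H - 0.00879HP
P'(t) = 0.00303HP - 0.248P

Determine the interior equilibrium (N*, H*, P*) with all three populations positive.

From dP/dt = 0: 0.00303H* = 0.248, so H* = 81.8.
From dN/dt = 0: 1.33(1 - N*/712) = 0.0122·81.8, giving N* = 712·(1 - 0.751) = 177.
From dH/dt = 0: 0.00533·177 - 0.463 = 0.00879P*, so P* = 0.483/0.00879 = 54.9.

N* ≈ 177, H* ≈ 81.8, P* ≈ 54.9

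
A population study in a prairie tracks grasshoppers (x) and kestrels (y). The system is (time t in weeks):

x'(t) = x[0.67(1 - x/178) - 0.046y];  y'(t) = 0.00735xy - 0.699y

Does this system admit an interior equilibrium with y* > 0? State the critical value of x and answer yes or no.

The predator equation gives dy/dt > 0 only when x > 0.699/0.00735 = 95.1.
Without the predator, x → K = 178. Since 178 > 95.1, the predator can invade and persist.

Threshold x = 95.1; K > 95.1, so yes, the predator persists.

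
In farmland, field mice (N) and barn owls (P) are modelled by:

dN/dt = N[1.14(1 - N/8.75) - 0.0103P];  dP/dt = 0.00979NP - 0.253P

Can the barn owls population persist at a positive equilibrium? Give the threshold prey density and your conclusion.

Threshold N = 25.8; K < 25.8, so no, the predator goes extinct.

The predator equation gives dP/dt > 0 only when N > 0.253/0.00979 = 25.8.
Without the predator, N → K = 8.75. Since 8.75 < 25.8, the predator cannot invade.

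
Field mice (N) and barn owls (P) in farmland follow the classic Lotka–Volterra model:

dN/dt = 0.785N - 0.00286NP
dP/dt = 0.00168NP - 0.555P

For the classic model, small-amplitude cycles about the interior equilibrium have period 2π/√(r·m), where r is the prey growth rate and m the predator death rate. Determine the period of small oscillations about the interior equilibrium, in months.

T ≈ 9.52 months

Here r = 0.785 and m = 0.555, so r·m = 0.436.
ω = √0.436 = 0.66 per month, hence T = 2π/ω ≈ 9.52 months.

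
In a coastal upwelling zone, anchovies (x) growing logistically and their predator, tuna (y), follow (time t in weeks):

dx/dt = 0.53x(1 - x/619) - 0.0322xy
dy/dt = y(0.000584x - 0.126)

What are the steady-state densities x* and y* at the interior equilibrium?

x* ≈ 216, y* ≈ 10.7

From dy/dt = 0 with y > 0: 0.000584x* = 0.126, so x* = 216.
Substitute into dx/dt = 0: 0.53(1 - 216/619) = 0.0322y*.
The bracket is 0.651, giving y* = 0.345/0.0322 = 10.7.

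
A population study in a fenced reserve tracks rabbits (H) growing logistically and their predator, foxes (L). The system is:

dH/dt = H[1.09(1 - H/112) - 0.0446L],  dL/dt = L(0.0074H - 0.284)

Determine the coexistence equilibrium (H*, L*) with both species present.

H* ≈ 38.4, L* ≈ 16.1

From dL/dt = 0 with L > 0: 0.0074H* = 0.284, so H* = 38.4.
Substitute into dH/dt = 0: 1.09(1 - 38.4/112) = 0.0446L*.
The bracket is 0.657, giving L* = 0.716/0.0446 = 16.1.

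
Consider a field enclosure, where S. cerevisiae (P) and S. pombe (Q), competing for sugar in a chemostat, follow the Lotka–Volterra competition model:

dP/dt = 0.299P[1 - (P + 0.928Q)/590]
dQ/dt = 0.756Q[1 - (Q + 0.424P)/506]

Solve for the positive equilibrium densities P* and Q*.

Setting both brackets to zero gives the nullclines P + 0.928Q = 590 and 0.424P + Q = 506.
Substituting Q = 506 - 0.424P into the first: P(1 - 0.928·0.424) = 590 - 0.928·506.
So P* = 120/0.607 = 199, and then Q* = 506 - 0.424·199 = 422.

P* ≈ 199, Q* ≈ 422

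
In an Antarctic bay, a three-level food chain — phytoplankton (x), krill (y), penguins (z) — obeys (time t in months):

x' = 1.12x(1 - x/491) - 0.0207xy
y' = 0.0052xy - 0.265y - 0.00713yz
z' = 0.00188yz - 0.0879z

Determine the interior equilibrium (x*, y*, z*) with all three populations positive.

From dz/dt = 0: 0.00188y* = 0.0879, so y* = 46.8.
From dx/dt = 0: 1.12(1 - x*/491) = 0.0207·46.8, giving x* = 491·(1 - 0.864) = 66.7.
From dy/dt = 0: 0.0052·66.7 - 0.265 = 0.00713z*, so z* = 0.0819/0.00713 = 11.5.

x* ≈ 66.7, y* ≈ 46.8, z* ≈ 11.5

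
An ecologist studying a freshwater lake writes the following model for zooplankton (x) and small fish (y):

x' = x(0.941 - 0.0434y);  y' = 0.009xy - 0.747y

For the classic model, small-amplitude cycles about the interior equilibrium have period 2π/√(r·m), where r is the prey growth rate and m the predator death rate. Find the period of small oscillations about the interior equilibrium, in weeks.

Here r = 0.941 and m = 0.747, so r·m = 0.703.
ω = √0.703 = 0.838 per week, hence T = 2π/ω ≈ 7.49 weeks.

T ≈ 7.49 weeks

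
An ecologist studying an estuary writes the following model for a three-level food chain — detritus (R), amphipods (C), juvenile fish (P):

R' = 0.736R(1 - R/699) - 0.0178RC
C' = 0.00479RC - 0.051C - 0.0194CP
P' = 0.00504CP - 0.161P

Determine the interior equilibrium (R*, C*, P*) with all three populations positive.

From dP/dt = 0: 0.00504C* = 0.161, so C* = 31.9.
From dR/dt = 0: 0.736(1 - R*/699) = 0.0178·31.9, giving R* = 699·(1 - 0.773) = 159.
From dC/dt = 0: 0.00479·159 - 0.051 = 0.0194P*, so P* = 0.71/0.0194 = 36.6.

R* ≈ 159, C* ≈ 31.9, P* ≈ 36.6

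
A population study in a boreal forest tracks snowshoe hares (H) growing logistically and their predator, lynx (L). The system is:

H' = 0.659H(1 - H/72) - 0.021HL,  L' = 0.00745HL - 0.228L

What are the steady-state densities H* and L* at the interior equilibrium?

From dL/dt = 0 with L > 0: 0.00745H* = 0.228, so H* = 30.6.
Substitute into dH/dt = 0: 0.659(1 - 30.6/72) = 0.021L*.
The bracket is 0.575, giving L* = 0.379/0.021 = 18.

H* ≈ 30.6, L* ≈ 18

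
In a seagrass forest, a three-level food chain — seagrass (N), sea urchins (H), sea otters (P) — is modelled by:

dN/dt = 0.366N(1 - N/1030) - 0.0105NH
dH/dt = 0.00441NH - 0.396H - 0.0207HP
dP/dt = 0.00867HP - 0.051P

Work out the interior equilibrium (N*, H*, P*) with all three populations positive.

N* ≈ 856, H* ≈ 5.88, P* ≈ 163

From dP/dt = 0: 0.00867H* = 0.051, so H* = 5.88.
From dN/dt = 0: 0.366(1 - N*/1030) = 0.0105·5.88, giving N* = 1030·(1 - 0.169) = 856.
From dH/dt = 0: 0.00441·856 - 0.396 = 0.0207P*, so P* = 3.38/0.0207 = 163.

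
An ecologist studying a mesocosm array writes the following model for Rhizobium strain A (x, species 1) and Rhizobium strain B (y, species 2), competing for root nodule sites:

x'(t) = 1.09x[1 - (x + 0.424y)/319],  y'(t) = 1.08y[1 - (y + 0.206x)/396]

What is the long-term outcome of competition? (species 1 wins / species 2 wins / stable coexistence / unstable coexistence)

Compare the nullcline intercepts: K1/α12 = 319/0.424 = 752 > K2 = 396; K2/α21 = 396/0.206 = 1920 > K1 = 319.
Since both inequalities hold, each species can invade when rare, so the interior equilibrium is stable.

stable coexistence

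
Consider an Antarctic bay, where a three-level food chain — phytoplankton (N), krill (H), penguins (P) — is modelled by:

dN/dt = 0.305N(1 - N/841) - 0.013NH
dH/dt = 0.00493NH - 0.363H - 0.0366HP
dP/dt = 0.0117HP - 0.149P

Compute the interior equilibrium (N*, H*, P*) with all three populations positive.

N* ≈ 385, H* ≈ 12.7, P* ≈ 41.9

From dP/dt = 0: 0.0117H* = 0.149, so H* = 12.7.
From dN/dt = 0: 0.305(1 - N*/841) = 0.013·12.7, giving N* = 841·(1 - 0.543) = 385.
From dH/dt = 0: 0.00493·385 - 0.363 = 0.0366P*, so P* = 1.53/0.0366 = 41.9.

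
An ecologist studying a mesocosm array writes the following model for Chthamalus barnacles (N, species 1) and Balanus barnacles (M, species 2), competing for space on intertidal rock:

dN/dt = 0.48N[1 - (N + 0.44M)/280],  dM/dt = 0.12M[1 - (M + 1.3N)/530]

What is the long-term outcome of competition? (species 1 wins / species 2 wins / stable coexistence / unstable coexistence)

stable coexistence

Compare the nullcline intercepts: K1/α12 = 280/0.44 = 636 > K2 = 530; K2/α21 = 530/1.3 = 408 > K1 = 280.
Since both inequalities hold, each species can invade when rare, so the interior equilibrium is stable.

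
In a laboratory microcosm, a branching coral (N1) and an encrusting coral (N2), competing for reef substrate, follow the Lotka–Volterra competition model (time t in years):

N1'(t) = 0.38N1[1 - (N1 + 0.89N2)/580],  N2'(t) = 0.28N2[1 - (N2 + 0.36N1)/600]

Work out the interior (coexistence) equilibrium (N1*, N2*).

N1* ≈ 67.7, N2* ≈ 576

Setting both brackets to zero gives the nullclines N1 + 0.89N2 = 580 and 0.36N1 + N2 = 600.
Substituting N2 = 600 - 0.36N1 into the first: N1(1 - 0.89·0.36) = 580 - 0.89·600.
So N1* = 46/0.68 = 67.7, and then N2* = 600 - 0.36·67.7 = 576.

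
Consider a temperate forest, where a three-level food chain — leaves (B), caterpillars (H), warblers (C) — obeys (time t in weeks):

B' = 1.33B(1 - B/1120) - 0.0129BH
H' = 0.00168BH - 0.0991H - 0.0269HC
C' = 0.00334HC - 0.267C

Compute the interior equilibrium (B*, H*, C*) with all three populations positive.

From dC/dt = 0: 0.00334H* = 0.267, so H* = 79.9.
From dB/dt = 0: 1.33(1 - B*/1120) = 0.0129·79.9, giving B* = 1120·(1 - 0.775) = 252.
From dH/dt = 0: 0.00168·252 - 0.0991 = 0.0269C*, so C* = 0.324/0.0269 = 12.

B* ≈ 252, H* ≈ 79.9, C* ≈ 12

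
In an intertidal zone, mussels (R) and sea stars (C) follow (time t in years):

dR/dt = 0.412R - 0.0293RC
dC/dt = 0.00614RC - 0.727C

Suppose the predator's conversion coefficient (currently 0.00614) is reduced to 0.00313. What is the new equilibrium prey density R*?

R* ≈ 232

At the interior fixed point, setting dC/dt = 0 with C > 0 fixes R* = (predator death rate)/(RC coefficient) — independent of the other coefficients.
With the change, R* = 0.727/0.00313 = 232; it rises from 118.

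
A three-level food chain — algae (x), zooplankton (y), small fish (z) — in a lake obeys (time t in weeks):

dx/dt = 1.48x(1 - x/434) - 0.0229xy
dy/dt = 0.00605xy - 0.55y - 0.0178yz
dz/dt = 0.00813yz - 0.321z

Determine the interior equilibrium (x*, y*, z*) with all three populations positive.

x* ≈ 169, y* ≈ 39.5, z* ≈ 26.5

From dz/dt = 0: 0.00813y* = 0.321, so y* = 39.5.
From dx/dt = 0: 1.48(1 - x*/434) = 0.0229·39.5, giving x* = 434·(1 - 0.611) = 169.
From dy/dt = 0: 0.00605·169 - 0.55 = 0.0178z*, so z* = 0.472/0.0178 = 26.5.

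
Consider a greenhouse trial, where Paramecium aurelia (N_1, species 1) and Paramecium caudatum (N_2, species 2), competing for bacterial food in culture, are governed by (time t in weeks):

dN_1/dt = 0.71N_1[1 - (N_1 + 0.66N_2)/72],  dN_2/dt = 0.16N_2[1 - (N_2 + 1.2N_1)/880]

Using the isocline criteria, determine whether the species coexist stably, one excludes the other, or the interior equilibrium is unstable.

species 2 excludes species 1

Compare the nullcline intercepts: K1/α12 = 72/0.66 = 109 < K2 = 880; K2/α21 = 880/1.2 = 733 > K1 = 72.
Since the inequalities point opposite ways, species 2 can invade but species 1 cannot.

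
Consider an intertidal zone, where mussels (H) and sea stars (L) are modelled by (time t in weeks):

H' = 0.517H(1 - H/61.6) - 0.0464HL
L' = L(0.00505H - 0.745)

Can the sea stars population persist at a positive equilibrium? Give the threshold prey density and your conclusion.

The predator equation gives dL/dt > 0 only when H > 0.745/0.00505 = 148.
Without the predator, H → K = 61.6. Since 61.6 < 148, the predator cannot invade.

Threshold H = 148; K < 148, so no, the predator goes extinct.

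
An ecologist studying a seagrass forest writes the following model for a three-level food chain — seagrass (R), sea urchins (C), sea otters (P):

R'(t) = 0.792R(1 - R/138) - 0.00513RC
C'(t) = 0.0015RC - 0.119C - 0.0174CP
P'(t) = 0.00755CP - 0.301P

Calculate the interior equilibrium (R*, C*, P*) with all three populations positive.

From dP/dt = 0: 0.00755C* = 0.301, so C* = 39.9.
From dR/dt = 0: 0.792(1 - R*/138) = 0.00513·39.9, giving R* = 138·(1 - 0.258) = 102.
From dC/dt = 0: 0.0015·102 - 0.119 = 0.0174P*, so P* = 0.0345/0.0174 = 1.99.

R* ≈ 102, C* ≈ 39.9, P* ≈ 1.99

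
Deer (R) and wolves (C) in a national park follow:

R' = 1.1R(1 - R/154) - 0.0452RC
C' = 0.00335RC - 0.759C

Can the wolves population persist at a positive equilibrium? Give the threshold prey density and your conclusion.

The predator equation gives dC/dt > 0 only when R > 0.759/0.00335 = 227.
Without the predator, R → K = 154. Since 154 < 227, the predator cannot invade.

Threshold R = 227; K < 227, so no, the predator goes extinct.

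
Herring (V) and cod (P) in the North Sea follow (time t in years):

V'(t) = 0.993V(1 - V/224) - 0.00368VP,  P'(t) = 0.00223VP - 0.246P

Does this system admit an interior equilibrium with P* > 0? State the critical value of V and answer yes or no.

Threshold V = 110; K > 110, so yes, the predator persists.

The predator equation gives dP/dt > 0 only when V > 0.246/0.00223 = 110.
Without the predator, V → K = 224. Since 224 > 110, the predator can invade and persist.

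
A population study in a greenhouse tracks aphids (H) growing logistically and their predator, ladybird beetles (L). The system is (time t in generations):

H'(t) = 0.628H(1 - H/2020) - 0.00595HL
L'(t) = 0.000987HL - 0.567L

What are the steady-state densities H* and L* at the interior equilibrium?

H* ≈ 574, L* ≈ 75.5

From dL/dt = 0 with L > 0: 0.000987H* = 0.567, so H* = 574.
Substitute into dH/dt = 0: 0.628(1 - 574/2020) = 0.00595L*.
The bracket is 0.716, giving L* = 0.449/0.00595 = 75.5.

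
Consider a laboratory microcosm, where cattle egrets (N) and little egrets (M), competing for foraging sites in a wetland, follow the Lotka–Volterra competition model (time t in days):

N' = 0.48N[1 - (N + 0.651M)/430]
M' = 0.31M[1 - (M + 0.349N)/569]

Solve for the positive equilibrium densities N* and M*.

N* ≈ 77.1, M* ≈ 542

Setting both brackets to zero gives the nullclines N + 0.651M = 430 and 0.349N + M = 569.
Substituting M = 569 - 0.349N into the first: N(1 - 0.651·0.349) = 430 - 0.651·569.
So N* = 59.6/0.773 = 77.1, and then M* = 569 - 0.349·77.1 = 542.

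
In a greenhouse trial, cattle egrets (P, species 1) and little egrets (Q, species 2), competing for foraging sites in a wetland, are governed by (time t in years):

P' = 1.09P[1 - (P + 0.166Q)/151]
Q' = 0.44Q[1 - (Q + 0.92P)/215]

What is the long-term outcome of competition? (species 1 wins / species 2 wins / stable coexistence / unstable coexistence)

stable coexistence

Compare the nullcline intercepts: K1/α12 = 151/0.166 = 910 > K2 = 215; K2/α21 = 215/0.92 = 234 > K1 = 151.
Since both inequalities hold, each species can invade when rare, so the interior equilibrium is stable.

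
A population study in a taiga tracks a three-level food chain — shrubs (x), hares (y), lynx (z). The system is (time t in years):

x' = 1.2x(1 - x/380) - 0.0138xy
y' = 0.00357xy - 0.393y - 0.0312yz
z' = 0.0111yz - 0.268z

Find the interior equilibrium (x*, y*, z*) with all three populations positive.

From dz/dt = 0: 0.0111y* = 0.268, so y* = 24.1.
From dx/dt = 0: 1.2(1 - x*/380) = 0.0138·24.1, giving x* = 380·(1 - 0.278) = 274.
From dy/dt = 0: 0.00357·274 - 0.393 = 0.0312z*, so z* = 0.587/0.0312 = 18.8.

x* ≈ 274, y* ≈ 24.1, z* ≈ 18.8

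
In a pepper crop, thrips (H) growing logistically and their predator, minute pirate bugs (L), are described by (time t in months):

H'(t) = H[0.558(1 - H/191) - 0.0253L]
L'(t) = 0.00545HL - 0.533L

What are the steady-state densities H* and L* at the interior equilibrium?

From dL/dt = 0 with L > 0: 0.00545H* = 0.533, so H* = 97.8.
Substitute into dH/dt = 0: 0.558(1 - 97.8/191) = 0.0253L*.
The bracket is 0.488, giving L* = 0.272/0.0253 = 10.8.

H* ≈ 97.8, L* ≈ 10.8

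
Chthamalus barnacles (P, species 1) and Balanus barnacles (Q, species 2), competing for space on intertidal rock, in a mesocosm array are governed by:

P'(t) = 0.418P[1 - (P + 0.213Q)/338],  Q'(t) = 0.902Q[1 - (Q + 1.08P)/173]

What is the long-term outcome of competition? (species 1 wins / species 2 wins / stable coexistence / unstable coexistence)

species 1 excludes species 2

Compare the nullcline intercepts: K1/α12 = 338/0.213 = 1590 > K2 = 173; K2/α21 = 173/1.08 = 160 < K1 = 338.
Since the inequalities point opposite ways, species 1 can invade but species 2 cannot.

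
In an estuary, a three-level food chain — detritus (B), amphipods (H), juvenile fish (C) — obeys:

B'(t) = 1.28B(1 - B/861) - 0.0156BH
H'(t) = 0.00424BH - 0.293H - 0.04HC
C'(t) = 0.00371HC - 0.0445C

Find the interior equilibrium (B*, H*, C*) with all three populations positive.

B* ≈ 735, H* ≈ 12, C* ≈ 70.6

From dC/dt = 0: 0.00371H* = 0.0445, so H* = 12.
From dB/dt = 0: 1.28(1 - B*/861) = 0.0156·12, giving B* = 861·(1 - 0.146) = 735.
From dH/dt = 0: 0.00424·735 - 0.293 = 0.04C*, so C* = 2.82/0.04 = 70.6.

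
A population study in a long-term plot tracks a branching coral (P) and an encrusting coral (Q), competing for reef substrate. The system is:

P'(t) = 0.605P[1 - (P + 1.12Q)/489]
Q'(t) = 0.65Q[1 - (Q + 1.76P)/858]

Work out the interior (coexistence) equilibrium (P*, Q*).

Setting both brackets to zero gives the nullclines P + 1.12Q = 489 and 1.76P + Q = 858.
Substituting Q = 858 - 1.76P into the first: P(1 - 1.12·1.76) = 489 - 1.12·858.
So P* = -472/-0.971 = 486, and then Q* = 858 - 1.76·486 = 2.72.

P* ≈ 486, Q* ≈ 2.72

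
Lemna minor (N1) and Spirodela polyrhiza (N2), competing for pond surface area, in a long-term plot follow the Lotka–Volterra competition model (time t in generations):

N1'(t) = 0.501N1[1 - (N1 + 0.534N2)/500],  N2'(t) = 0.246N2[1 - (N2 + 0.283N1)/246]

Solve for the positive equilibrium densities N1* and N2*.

Setting both brackets to zero gives the nullclines N1 + 0.534N2 = 500 and 0.283N1 + N2 = 246.
Substituting N2 = 246 - 0.283N1 into the first: N1(1 - 0.534·0.283) = 500 - 0.534·246.
So N1* = 369/0.849 = 434, and then N2* = 246 - 0.283·434 = 123.

N1* ≈ 434, N2* ≈ 123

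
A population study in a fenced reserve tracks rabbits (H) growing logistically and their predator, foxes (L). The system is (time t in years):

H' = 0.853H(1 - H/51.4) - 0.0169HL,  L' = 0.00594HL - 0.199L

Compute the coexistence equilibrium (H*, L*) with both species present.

From dL/dt = 0 with L > 0: 0.00594H* = 0.199, so H* = 33.5.
Substitute into dH/dt = 0: 0.853(1 - 33.5/51.4) = 0.0169L*.
The bracket is 0.348, giving L* = 0.297/0.0169 = 17.6.

H* ≈ 33.5, L* ≈ 17.6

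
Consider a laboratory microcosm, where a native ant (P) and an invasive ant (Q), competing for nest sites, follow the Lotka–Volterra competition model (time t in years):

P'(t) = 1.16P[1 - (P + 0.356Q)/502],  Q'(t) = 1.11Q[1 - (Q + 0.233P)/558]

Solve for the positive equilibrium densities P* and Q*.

Setting both brackets to zero gives the nullclines P + 0.356Q = 502 and 0.233P + Q = 558.
Substituting Q = 558 - 0.233P into the first: P(1 - 0.356·0.233) = 502 - 0.356·558.
So P* = 303/0.917 = 331, and then Q* = 558 - 0.233·331 = 481.

P* ≈ 331, Q* ≈ 481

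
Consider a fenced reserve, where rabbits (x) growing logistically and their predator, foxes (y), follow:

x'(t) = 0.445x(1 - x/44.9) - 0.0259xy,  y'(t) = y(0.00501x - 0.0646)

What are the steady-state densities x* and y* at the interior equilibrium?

x* ≈ 12.9, y* ≈ 12.2

From dy/dt = 0 with y > 0: 0.00501x* = 0.0646, so x* = 12.9.
Substitute into dx/dt = 0: 0.445(1 - 12.9/44.9) = 0.0259y*.
The bracket is 0.713, giving y* = 0.317/0.0259 = 12.2.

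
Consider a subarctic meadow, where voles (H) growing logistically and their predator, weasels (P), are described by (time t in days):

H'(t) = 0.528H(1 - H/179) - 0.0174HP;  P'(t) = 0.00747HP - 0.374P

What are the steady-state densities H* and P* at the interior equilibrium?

From dP/dt = 0 with P > 0: 0.00747H* = 0.374, so H* = 50.1.
Substitute into dH/dt = 0: 0.528(1 - 50.1/179) = 0.0174P*.
The bracket is 0.72, giving P* = 0.38/0.0174 = 21.9.

H* ≈ 50.1, P* ≈ 21.9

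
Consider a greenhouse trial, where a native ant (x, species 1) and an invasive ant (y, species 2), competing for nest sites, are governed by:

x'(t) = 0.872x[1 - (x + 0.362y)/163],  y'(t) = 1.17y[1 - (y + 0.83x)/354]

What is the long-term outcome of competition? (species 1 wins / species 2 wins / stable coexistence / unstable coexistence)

stable coexistence

Compare the nullcline intercepts: K1/α12 = 163/0.362 = 450 > K2 = 354; K2/α21 = 354/0.83 = 427 > K1 = 163.
Since both inequalities hold, each species can invade when rare, so the interior equilibrium is stable.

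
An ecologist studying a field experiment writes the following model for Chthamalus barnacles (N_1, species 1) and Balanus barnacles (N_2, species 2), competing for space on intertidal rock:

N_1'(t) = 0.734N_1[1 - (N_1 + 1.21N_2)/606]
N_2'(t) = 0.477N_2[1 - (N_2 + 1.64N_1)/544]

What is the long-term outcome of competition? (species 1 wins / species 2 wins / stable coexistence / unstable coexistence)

Compare the nullcline intercepts: K1/α12 = 606/1.21 = 501 < K2 = 544; K2/α21 = 544/1.64 = 332 < K1 = 606.
Since both are reversed, neither can invade when rare; the interior point is a saddle.

unstable coexistence (outcome depends on initial conditions)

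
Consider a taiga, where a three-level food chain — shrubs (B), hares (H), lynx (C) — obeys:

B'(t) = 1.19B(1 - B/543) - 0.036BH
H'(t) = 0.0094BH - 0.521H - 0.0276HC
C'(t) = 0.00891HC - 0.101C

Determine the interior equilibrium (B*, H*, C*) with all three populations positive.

From dC/dt = 0: 0.00891H* = 0.101, so H* = 11.3.
From dB/dt = 0: 1.19(1 - B*/543) = 0.036·11.3, giving B* = 543·(1 - 0.343) = 357.
From dH/dt = 0: 0.0094·357 - 0.521 = 0.0276C*, so C* = 2.83/0.0276 = 103.

B* ≈ 357, H* ≈ 11.3, C* ≈ 103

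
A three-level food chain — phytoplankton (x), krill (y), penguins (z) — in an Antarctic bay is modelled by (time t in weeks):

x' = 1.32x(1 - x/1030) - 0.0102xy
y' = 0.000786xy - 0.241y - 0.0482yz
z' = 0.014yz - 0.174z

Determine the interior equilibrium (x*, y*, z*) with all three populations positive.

x* ≈ 931, y* ≈ 12.4, z* ≈ 10.2

From dz/dt = 0: 0.014y* = 0.174, so y* = 12.4.
From dx/dt = 0: 1.32(1 - x*/1030) = 0.0102·12.4, giving x* = 1030·(1 - 0.096) = 931.
From dy/dt = 0: 0.000786·931 - 0.241 = 0.0482z*, so z* = 0.491/0.0482 = 10.2.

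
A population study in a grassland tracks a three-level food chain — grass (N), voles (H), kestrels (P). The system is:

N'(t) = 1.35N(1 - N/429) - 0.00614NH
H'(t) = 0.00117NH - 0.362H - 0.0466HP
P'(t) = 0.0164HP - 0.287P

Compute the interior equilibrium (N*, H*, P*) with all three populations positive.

From dP/dt = 0: 0.0164H* = 0.287, so H* = 17.5.
From dN/dt = 0: 1.35(1 - N*/429) = 0.00614·17.5, giving N* = 429·(1 - 0.0796) = 395.
From dH/dt = 0: 0.00117·395 - 0.362 = 0.0466P*, so P* = 0.1/0.0466 = 2.15.

N* ≈ 395, H* ≈ 17.5, P* ≈ 2.15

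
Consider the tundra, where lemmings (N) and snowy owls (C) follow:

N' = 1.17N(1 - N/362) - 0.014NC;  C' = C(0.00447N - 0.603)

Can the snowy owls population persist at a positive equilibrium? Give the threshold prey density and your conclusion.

Threshold N = 135; K > 135, so yes, the predator persists.

The predator equation gives dC/dt > 0 only when N > 0.603/0.00447 = 135.
Without the predator, N → K = 362. Since 362 > 135, the predator can invade and persist.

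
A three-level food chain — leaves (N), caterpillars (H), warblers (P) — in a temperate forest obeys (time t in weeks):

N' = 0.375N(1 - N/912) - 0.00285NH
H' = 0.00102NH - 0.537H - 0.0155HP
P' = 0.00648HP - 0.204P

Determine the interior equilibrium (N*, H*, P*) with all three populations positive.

N* ≈ 694, H* ≈ 31.5, P* ≈ 11

From dP/dt = 0: 0.00648H* = 0.204, so H* = 31.5.
From dN/dt = 0: 0.375(1 - N*/912) = 0.00285·31.5, giving N* = 912·(1 - 0.239) = 694.
From dH/dt = 0: 0.00102·694 - 0.537 = 0.0155P*, so P* = 0.171/0.0155 = 11.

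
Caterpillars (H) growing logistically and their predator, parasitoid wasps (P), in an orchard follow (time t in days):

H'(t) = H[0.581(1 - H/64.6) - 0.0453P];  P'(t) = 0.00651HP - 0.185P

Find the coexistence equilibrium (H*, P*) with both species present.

H* ≈ 28.4, P* ≈ 7.18

From dP/dt = 0 with P > 0: 0.00651H* = 0.185, so H* = 28.4.
Substitute into dH/dt = 0: 0.581(1 - 28.4/64.6) = 0.0453P*.
The bracket is 0.56, giving P* = 0.325/0.0453 = 7.18.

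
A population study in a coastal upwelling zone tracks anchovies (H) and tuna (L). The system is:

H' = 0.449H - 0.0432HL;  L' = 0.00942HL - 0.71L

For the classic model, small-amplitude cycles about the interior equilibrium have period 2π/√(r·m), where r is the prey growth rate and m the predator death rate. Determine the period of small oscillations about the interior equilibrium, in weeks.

T ≈ 11.1 weeks

Here r = 0.449 and m = 0.71, so r·m = 0.319.
ω = √0.319 = 0.565 per week, hence T = 2π/ω ≈ 11.1 weeks.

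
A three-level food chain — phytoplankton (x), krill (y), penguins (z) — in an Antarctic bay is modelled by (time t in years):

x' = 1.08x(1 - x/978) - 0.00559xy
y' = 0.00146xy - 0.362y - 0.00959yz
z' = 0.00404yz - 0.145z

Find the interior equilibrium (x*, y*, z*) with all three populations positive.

x* ≈ 796, y* ≈ 35.9, z* ≈ 83.5

From dz/dt = 0: 0.00404y* = 0.145, so y* = 35.9.
From dx/dt = 0: 1.08(1 - x*/978) = 0.00559·35.9, giving x* = 978·(1 - 0.186) = 796.
From dy/dt = 0: 0.00146·796 - 0.362 = 0.00959z*, so z* = 0.801/0.00959 = 83.5.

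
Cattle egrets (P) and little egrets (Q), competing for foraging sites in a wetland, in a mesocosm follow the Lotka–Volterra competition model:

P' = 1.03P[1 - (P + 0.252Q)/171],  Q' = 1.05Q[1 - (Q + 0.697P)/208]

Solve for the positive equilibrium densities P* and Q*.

Setting both brackets to zero gives the nullclines P + 0.252Q = 171 and 0.697P + Q = 208.
Substituting Q = 208 - 0.697P into the first: P(1 - 0.252·0.697) = 171 - 0.252·208.
So P* = 119/0.824 = 144, and then Q* = 208 - 0.697·144 = 108.

P* ≈ 144, Q* ≈ 108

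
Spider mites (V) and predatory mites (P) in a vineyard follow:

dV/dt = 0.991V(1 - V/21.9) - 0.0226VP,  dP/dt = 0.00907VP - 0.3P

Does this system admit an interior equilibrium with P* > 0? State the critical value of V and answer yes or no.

Threshold V = 33.1; K < 33.1, so no, the predator goes extinct.

The predator equation gives dP/dt > 0 only when V > 0.3/0.00907 = 33.1.
Without the predator, V → K = 21.9. Since 21.9 < 33.1, the predator cannot invade.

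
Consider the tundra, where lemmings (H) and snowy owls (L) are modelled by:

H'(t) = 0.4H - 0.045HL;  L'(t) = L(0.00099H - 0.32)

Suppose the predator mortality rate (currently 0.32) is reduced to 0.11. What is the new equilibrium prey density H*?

At the interior fixed point, setting dL/dt = 0 with L > 0 fixes H* = (predator death rate)/(HL coefficient) — independent of the other coefficients.
With the change, H* = 0.11/0.00099 = 111; it falls from 323.

H* ≈ 111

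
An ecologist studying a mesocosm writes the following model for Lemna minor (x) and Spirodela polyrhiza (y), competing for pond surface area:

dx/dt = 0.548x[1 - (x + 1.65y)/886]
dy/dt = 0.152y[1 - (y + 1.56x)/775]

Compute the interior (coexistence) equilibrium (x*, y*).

x* ≈ 250, y* ≈ 386

Setting both brackets to zero gives the nullclines x + 1.65y = 886 and 1.56x + y = 775.
Substituting y = 775 - 1.56x into the first: x(1 - 1.65·1.56) = 886 - 1.65·775.
So x* = -393/-1.57 = 250, and then y* = 775 - 1.56·250 = 386.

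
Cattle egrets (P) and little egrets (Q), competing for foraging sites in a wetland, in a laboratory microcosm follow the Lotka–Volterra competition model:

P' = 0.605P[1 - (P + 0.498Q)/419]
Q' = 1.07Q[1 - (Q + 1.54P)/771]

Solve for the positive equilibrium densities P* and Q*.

P* ≈ 150, Q* ≈ 539

Setting both brackets to zero gives the nullclines P + 0.498Q = 419 and 1.54P + Q = 771.
Substituting Q = 771 - 1.54P into the first: P(1 - 0.498·1.54) = 419 - 0.498·771.
So P* = 35/0.233 = 150, and then Q* = 771 - 1.54·150 = 539.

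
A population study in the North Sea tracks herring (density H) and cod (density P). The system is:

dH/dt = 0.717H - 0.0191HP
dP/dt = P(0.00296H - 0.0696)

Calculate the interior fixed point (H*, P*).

Set dP/dt = 0 with P > 0: 0.00296H - 0.0696 = 0, so H* = 0.0696/0.00296 = 23.5.
Set dH/dt = 0 with H > 0: 0.717 - 0.0191P = 0, so P* = 0.717/0.0191 = 37.5.

H* ≈ 23.5, P* ≈ 37.5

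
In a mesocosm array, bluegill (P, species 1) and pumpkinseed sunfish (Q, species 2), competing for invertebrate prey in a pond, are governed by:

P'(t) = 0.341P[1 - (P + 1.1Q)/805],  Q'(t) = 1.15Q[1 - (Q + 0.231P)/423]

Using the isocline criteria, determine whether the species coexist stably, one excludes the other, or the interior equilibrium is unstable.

Compare the nullcline intercepts: K1/α12 = 805/1.1 = 732 > K2 = 423; K2/α21 = 423/0.231 = 1830 > K1 = 805.
Since both inequalities hold, each species can invade when rare, so the interior equilibrium is stable.

stable coexistence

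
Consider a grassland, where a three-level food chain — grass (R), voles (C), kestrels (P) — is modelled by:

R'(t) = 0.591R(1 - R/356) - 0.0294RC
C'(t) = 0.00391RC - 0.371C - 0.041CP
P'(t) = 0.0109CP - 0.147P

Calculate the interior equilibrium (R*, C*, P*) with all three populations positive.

R* ≈ 117, C* ≈ 13.5, P* ≈ 2.12

From dP/dt = 0: 0.0109C* = 0.147, so C* = 13.5.
From dR/dt = 0: 0.591(1 - R*/356) = 0.0294·13.5, giving R* = 356·(1 - 0.671) = 117.
From dC/dt = 0: 0.00391·117 - 0.371 = 0.041P*, so P* = 0.0871/0.041 = 2.12.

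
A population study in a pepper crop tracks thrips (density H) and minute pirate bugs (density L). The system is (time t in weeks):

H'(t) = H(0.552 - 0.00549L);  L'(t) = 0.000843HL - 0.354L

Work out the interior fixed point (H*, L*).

Set dL/dt = 0 with L > 0: 0.000843H - 0.354 = 0, so H* = 0.354/0.000843 = 420.
Set dH/dt = 0 with H > 0: 0.552 - 0.00549L = 0, so L* = 0.552/0.00549 = 101.

H* ≈ 420, L* ≈ 101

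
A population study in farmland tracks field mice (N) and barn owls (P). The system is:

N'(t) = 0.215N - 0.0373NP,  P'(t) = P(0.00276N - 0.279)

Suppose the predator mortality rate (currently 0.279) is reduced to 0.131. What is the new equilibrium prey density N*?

N* ≈ 47.5

At the interior fixed point, setting dP/dt = 0 with P > 0 fixes N* = (predator death rate)/(NP coefficient) — independent of the other coefficients.
With the change, N* = 0.131/0.00276 = 47.5; it falls from 101.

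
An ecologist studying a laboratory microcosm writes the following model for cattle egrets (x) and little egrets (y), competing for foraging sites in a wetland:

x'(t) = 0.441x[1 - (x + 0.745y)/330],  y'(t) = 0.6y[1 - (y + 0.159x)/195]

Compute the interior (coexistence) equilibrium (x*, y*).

x* ≈ 210, y* ≈ 162

Setting both brackets to zero gives the nullclines x + 0.745y = 330 and 0.159x + y = 195.
Substituting y = 195 - 0.159x into the first: x(1 - 0.745·0.159) = 330 - 0.745·195.
So x* = 185/0.882 = 210, and then y* = 195 - 0.159·210 = 162.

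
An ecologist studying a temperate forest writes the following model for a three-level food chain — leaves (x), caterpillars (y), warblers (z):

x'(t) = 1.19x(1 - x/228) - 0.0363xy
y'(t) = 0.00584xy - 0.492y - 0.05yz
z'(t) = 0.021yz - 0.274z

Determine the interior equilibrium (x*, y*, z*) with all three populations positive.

x* ≈ 137, y* ≈ 13, z* ≈ 6.19

From dz/dt = 0: 0.021y* = 0.274, so y* = 13.
From dx/dt = 0: 1.19(1 - x*/228) = 0.0363·13, giving x* = 228·(1 - 0.398) = 137.
From dy/dt = 0: 0.00584·137 - 0.492 = 0.05z*, so z* = 0.31/0.05 = 6.19.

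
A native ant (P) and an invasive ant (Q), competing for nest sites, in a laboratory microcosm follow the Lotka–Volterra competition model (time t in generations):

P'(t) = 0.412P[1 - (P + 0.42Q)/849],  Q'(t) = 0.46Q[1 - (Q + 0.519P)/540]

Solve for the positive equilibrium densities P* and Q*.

Setting both brackets to zero gives the nullclines P + 0.42Q = 849 and 0.519P + Q = 540.
Substituting Q = 540 - 0.519P into the first: P(1 - 0.42·0.519) = 849 - 0.42·540.
So P* = 622/0.782 = 796, and then Q* = 540 - 0.519·796 = 127.

P* ≈ 796, Q* ≈ 127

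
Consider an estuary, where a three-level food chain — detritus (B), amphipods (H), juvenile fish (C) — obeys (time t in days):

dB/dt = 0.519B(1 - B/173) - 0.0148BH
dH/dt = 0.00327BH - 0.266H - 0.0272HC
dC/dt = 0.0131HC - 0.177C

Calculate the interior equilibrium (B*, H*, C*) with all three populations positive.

B* ≈ 106, H* ≈ 13.5, C* ≈ 3.01

From dC/dt = 0: 0.0131H* = 0.177, so H* = 13.5.
From dB/dt = 0: 0.519(1 - B*/173) = 0.0148·13.5, giving B* = 173·(1 - 0.385) = 106.
From dH/dt = 0: 0.00327·106 - 0.266 = 0.0272C*, so C* = 0.0817/0.0272 = 3.01.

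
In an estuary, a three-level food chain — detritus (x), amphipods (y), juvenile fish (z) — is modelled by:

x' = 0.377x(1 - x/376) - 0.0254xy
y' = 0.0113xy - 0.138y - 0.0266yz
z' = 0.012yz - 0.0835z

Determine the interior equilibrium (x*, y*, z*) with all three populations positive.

x* ≈ 200, y* ≈ 6.96, z* ≈ 79.7

From dz/dt = 0: 0.012y* = 0.0835, so y* = 6.96.
From dx/dt = 0: 0.377(1 - x*/376) = 0.0254·6.96, giving x* = 376·(1 - 0.469) = 200.
From dy/dt = 0: 0.0113·200 - 0.138 = 0.0266z*, so z* = 2.12/0.0266 = 79.7.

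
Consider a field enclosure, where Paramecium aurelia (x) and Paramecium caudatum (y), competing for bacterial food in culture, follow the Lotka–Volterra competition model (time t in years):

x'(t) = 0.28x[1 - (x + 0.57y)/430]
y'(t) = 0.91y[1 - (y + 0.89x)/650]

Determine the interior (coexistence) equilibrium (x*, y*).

Setting both brackets to zero gives the nullclines x + 0.57y = 430 and 0.89x + y = 650.
Substituting y = 650 - 0.89x into the first: x(1 - 0.57·0.89) = 430 - 0.57·650.
So x* = 59.5/0.493 = 121, and then y* = 650 - 0.89·121 = 543.

x* ≈ 121, y* ≈ 543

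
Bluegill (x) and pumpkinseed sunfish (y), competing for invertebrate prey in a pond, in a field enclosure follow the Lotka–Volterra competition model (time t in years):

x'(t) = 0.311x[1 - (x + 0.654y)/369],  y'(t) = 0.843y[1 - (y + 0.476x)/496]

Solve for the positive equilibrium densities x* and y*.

x* ≈ 64.8, y* ≈ 465

Setting both brackets to zero gives the nullclines x + 0.654y = 369 and 0.476x + y = 496.
Substituting y = 496 - 0.476x into the first: x(1 - 0.654·0.476) = 369 - 0.654·496.
So x* = 44.6/0.689 = 64.8, and then y* = 496 - 0.476·64.8 = 465.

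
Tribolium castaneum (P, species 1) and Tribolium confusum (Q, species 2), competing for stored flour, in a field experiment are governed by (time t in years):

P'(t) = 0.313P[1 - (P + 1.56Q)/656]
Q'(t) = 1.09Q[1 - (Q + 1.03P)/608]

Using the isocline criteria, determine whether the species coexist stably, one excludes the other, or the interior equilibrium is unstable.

Compare the nullcline intercepts: K1/α12 = 656/1.56 = 421 < K2 = 608; K2/α21 = 608/1.03 = 590 < K1 = 656.
Since both are reversed, neither can invade when rare; the interior point is a saddle.

unstable coexistence (outcome depends on initial conditions)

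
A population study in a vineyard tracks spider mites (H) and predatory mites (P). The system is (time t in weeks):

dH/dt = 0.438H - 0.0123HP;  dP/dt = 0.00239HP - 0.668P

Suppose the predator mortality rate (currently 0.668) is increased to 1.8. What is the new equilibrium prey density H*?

At the interior fixed point, setting dP/dt = 0 with P > 0 fixes H* = (predator death rate)/(HP coefficient) — independent of the other coefficients.
With the change, H* = 1.8/0.00239 = 753; it rises from 279.

H* ≈ 753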